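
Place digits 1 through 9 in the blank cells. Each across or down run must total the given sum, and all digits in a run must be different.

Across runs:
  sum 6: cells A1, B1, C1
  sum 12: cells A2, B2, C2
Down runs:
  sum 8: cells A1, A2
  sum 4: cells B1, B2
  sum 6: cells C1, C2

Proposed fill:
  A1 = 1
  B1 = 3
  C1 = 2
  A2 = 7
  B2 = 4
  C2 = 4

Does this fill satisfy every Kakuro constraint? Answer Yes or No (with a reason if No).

No — the across run A2–C2 sums to 15, not 12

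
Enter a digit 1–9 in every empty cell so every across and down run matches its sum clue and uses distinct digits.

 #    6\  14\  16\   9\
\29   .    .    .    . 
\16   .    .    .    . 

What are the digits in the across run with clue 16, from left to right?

29 in 4 cells must be {5,7,8,9}; 16 in 2 cells must be {7,9}.
Only 5 fits R1C1 under both its across sum 29 and down sum 6.
R2C1 = 6 − 5 = 1 completes the 6 down.
Nothing is forced directly, so branch on R1C3, whose candidates are 7 or 9. If R1C3 = 7: that forces R1C4 = 8, R2C3 = 9, after which R2C4 would have to be in {2,4} for the 16 across but in {1} for the 9 down — contradiction. So R1C3 = 9.
R1C2 = 8: the only remaining digit allowed by both the 29 across and the 14 down.
R1C4 = 29 − 22 = 7 completes the 29 across.
R2C2 = 14 − 8 = 6 completes the 14 down.
R2C3 = 16 − 9 = 7 completes the 16 down.
R2C4 = 16 − 14 = 2 completes the 16 across.

1 6 7 2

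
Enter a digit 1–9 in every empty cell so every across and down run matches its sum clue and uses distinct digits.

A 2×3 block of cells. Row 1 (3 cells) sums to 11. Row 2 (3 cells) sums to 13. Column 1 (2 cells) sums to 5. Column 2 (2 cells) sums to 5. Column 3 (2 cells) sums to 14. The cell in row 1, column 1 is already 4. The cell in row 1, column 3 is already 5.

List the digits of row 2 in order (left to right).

1 3 9

(1,2) = 11 − 9 = 2 completes the 11 across.
(2,1) = 5 − 4 = 1 completes the 5 down.
(2,2) = 5 − 2 = 3 completes the 5 down.
(2,3) = 13 − 4 = 9 completes the 13 across.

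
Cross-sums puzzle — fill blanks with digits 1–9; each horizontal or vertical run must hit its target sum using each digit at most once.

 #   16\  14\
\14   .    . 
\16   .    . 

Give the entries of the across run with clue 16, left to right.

7 9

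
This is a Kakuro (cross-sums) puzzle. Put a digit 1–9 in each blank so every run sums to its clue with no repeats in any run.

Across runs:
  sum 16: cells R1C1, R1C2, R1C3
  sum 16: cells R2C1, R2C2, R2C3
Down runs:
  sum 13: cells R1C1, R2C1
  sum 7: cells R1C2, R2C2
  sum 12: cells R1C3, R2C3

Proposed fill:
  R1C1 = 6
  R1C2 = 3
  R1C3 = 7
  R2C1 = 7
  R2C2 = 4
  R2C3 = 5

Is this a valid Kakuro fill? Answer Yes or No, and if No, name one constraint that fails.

Yes

Across: 6+3+7=16; 7+4+5=16. Down: 6+7=13; 3+4=7; 7+5=12. No digit repeats within any run.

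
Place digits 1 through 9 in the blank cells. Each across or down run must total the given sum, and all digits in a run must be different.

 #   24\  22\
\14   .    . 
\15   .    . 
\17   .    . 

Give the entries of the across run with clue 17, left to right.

8, 9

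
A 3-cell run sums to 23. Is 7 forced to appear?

The only way to make 23 from 3 distinct digits is {6,8,9}, which does not contain 7.

No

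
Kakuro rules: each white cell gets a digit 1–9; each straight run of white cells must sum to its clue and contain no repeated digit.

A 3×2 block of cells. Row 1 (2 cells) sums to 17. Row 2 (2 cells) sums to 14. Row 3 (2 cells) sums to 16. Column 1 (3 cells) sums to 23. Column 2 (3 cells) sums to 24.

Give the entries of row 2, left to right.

6 8

17 in 2 cells must be {8,9}; 16 in 2 cells must be {7,9}; 23 in 3 cells must be {6,8,9}.
The 16 across and the 23 down share only 9, so (3,1) = 9.
(3,2) = 16 − 9 = 7 completes the 16 across.
Given what's placed, (1,1) must be 8 to fit the 17 across and 23 down.
(1,2) = 17 − 8 = 9 completes the 17 across.
(2,1) = 23 − 17 = 6 completes the 23 down.
(2,2) = 14 − 6 = 8 completes the 14 across.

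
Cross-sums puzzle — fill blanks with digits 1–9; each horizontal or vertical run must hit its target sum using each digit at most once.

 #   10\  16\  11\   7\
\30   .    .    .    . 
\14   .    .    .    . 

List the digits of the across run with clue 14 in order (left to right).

2, 7, 4, 1

30 in 4 cells must be {6,7,8,9}; 16 in 2 cells must be {7,9}.
Only 6 fits R1C4 under both its across sum 30 and down sum 7.
The 14 across and the 16 down share only 7, so R2C2 = 7.
R2C4 = 7 − 6 = 1 completes the 7 down.
R1C2 = 16 − 7 = 9 completes the 16 down.
No cell is forced outright now. R2C1 can only be 2 or 4 (the digits allowed by both its 14 across and its 10 down). If R2C1 = 4: then R1C1 would have to be in {7,8} for the 30 across but in {6} for the 10 down — contradiction. So R2C1 = 2.
R1C1 = 10 − 2 = 8 completes the 10 down.
R1C3 = 30 − 23 = 7 completes the 30 across.
R2C3 = 14 − 10 = 4 completes the 14 across.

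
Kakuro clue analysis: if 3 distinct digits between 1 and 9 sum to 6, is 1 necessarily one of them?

The only way to make 6 from 3 distinct digits is {1,2,3}, which contains 1.

Yes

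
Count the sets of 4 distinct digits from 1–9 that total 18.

11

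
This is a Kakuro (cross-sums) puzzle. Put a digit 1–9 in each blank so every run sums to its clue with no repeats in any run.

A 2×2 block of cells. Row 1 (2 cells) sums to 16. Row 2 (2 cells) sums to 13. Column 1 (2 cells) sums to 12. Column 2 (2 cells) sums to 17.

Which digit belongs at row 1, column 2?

9

16 in 2 cells must be {7,9}; 17 in 2 cells must be {8,9}.
The 16 across and the 17 down share only 9, so (1,2) = 9.
(2,2) = 17 − 9 = 8 completes the 17 down.
(1,1) = 16 − 9 = 7 completes the 16 across.
(2,1) = 13 − 8 = 5 completes the 13 across.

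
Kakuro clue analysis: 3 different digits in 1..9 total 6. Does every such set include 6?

No

The only way to make 6 from 3 distinct digits is {1,2,3}, which does not contain 6.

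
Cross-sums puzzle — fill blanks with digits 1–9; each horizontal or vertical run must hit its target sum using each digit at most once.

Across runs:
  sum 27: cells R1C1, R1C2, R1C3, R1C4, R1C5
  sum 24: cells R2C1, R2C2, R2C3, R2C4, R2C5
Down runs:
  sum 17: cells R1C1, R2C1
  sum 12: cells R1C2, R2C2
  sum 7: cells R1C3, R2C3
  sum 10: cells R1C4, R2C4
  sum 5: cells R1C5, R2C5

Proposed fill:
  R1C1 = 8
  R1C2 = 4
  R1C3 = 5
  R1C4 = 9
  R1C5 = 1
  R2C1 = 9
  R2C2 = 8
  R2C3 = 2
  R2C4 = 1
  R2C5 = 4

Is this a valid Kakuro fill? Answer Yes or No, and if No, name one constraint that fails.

Across: 8+4+5+9+1=27; 9+8+2+1+4=24. Down: 8+9=17; 4+8=12; 5+2=7; 9+1=10; 1+4=5. No digit repeats within any run.

Yes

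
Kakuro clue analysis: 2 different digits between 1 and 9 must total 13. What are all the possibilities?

2 distinct digits from 1–9 sum between 3 and 17.

{4,9}; {5,8}; {6,7}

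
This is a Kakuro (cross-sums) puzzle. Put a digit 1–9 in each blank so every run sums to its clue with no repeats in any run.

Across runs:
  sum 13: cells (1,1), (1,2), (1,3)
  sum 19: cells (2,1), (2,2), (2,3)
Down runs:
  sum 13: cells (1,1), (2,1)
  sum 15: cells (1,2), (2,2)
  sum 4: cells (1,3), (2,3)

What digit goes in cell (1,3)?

1

4 in 2 cells must be {1,3}.
The 19 across and the 4 down share only 3, so (2,3) = 3.
(1,3) = 4 − 3 = 1 completes the 4 down.
Nothing is forced directly, so branch on (2,1), whose candidates are 7 or 9. If (2,1) = 7: then (1,1) would have to be in {3,4,5,7,8,9} for the 13 across but in {6} for the 13 down — contradiction. So (2,1) = 9.
(1,1) = 13 − 9 = 4 completes the 13 down.
(1,2) = 13 − 5 = 8 completes the 13 across.
(2,2) = 19 − 12 = 7 completes the 19 across.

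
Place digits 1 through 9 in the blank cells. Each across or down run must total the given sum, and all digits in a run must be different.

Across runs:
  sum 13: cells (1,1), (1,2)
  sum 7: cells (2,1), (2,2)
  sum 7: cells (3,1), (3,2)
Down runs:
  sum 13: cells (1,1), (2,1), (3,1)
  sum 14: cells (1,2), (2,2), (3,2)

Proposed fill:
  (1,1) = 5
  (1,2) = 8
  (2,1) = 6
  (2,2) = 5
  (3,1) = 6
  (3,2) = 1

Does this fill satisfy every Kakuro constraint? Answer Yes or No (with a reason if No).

No — the down run (1,1)–(3,1) sums to 17, not 13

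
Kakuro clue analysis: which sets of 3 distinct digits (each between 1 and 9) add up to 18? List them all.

{1,8,9}; {2,7,9}; {3,6,9}; {3,7,8}; {4,5,9}; {4,6,8}; {5,6,7}

3 distinct digits from 1–9 sum between 6 and 24.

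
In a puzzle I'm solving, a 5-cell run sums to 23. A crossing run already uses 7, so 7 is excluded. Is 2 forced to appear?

Counterexample: {1,3,4,6,9} sums to 23 under that restriction without using 2.

No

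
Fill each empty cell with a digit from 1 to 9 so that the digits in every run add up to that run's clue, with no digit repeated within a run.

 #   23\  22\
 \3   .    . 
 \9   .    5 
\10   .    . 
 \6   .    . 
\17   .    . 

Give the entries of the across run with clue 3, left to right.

1 2

3 in 2 cells must be {1,2}; 17 in 2 cells must be {8,9}.
R2C1 = 9 − 5 = 4 completes the 9 across.
No cell is forced outright now. R5C1 can only be 8 or 9 (the digits allowed by both its 17 across and its 23 down). If R5C1 = 8: that forces R5C2 = 9, R1C2 = 1, R4C2 = 4, R1C1 = 2, R3C2 = 3, after which R4C1 would have to be in {2} for the 6 across but in {3,6} for the 23 down — contradiction. So R5C1 = 9.
R5C2 = 17 − 9 = 8 completes the 17 across.
Nothing is forced directly, so branch on R1C1, whose candidates are 1 or 2. If R1C1 = 2: that forces R1C2 = 1, R4C2 = 2, R3C2 = 6, after which R4C1 would have to be in {4} for the 6 across but in {1,3,5,7} for the 23 down — contradiction. So R1C1 = 1.
R1C2 = 3 − 1 = 2 completes the 3 across.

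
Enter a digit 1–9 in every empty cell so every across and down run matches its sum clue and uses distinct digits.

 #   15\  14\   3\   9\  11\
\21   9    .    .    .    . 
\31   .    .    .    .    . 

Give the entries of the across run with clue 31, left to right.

6, 9, 1, 8, 7

3 in 2 cells must be {1,2}.
R2C1 = 15 − 9 = 6 completes the 15 down.
R2C3 = 1: the only remaining digit allowed by both the 31 across and the 3 down.
R1C3 = 3 − 1 = 2 completes the 3 down.
No cell is forced outright now. R2C4 can only be 7 or 8 (the digits allowed by both its 31 across and its 9 down). If R2C4 = 7: then R1C4 would have to be in {1,3,4,5,6} for the 21 across but in {2} for the 9 down — contradiction. So R2C4 = 8.
R1C4 = 9 − 8 = 1 completes the 9 down.
Given what's placed, R2C2 must be 9 to fit the 31 across and 14 down.
R2C5 = 31 − 24 = 7 completes the 31 across.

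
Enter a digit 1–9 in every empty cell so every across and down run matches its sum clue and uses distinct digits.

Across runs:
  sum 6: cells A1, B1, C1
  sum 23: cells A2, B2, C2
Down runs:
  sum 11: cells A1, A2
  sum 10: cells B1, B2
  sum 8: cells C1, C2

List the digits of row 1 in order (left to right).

3 1 2

6 in 3 cells must be {1,2,3}; 23 in 3 cells must be {6,8,9}.
The 23 across and the 8 down share only 6, so C2 = 6.
C1 = 8 − 6 = 2 completes the 8 down.
Given what's placed, A1 must be 3 to fit the 6 across and 11 down.
B1 = 6 − 5 = 1 completes the 6 across.
A2 = 11 − 3 = 8 completes the 11 down.
B2 = 23 − 14 = 9 completes the 23 across.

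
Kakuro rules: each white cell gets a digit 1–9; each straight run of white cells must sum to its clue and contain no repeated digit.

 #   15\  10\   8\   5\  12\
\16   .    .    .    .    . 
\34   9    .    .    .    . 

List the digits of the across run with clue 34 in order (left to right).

16 in 5 cells must be {1,2,3,4,6}; 34 in 5 cells must be {4,6,7,8,9}.
R1C1 = 15 − 9 = 6 completes the 15 down.
R2C4 = 4: the only remaining digit allowed by both the 34 across and the 5 down.
R1C4 = 5 − 4 = 1 completes the 5 down.
Nothing is forced directly, so branch on R2C3, whose candidates are 6 or 7. If R2C3 = 7: then R1C3 would have to be in {2,3,4} for the 16 across but in {1} for the 8 down — contradiction. So R2C3 = 6.
R1C3 = 8 − 6 = 2 completes the 8 down.
Nothing is forced directly, so branch on R2C2, whose candidates are 7 or 8. If R2C2 = 8: then R1C2 would have to be in {3,4} for the 16 across but in {2} for the 10 down — contradiction. So R2C2 = 7.
R1C2 = 10 − 7 = 3 completes the 10 down.
R1C5 = 16 − 12 = 4 completes the 16 across.
R2C5 = 34 − 26 = 8 completes the 34 across.

9 7 6 4 8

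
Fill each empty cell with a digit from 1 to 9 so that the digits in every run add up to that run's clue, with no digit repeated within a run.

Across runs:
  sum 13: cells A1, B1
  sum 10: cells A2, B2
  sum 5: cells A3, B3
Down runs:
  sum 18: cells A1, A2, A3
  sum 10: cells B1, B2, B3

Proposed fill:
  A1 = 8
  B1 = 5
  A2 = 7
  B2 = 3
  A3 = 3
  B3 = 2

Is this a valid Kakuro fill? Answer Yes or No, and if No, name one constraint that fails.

Yes

Across: 8+5=13; 7+3=10; 3+2=5. Down: 8+7+3=18; 5+3+2=10. No digit repeats within any run.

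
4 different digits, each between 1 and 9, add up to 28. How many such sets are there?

2

4 distinct digits from 1–9 sum between 10 and 30.
Enumerating: {4,7,8,9}, {5,6,8,9}.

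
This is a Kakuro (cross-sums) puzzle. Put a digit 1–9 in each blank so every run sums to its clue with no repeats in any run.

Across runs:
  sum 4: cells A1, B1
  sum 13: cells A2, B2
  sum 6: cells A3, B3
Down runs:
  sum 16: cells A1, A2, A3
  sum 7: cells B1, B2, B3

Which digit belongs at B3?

4 in 2 cells must be {1,3}; 7 in 3 cells must be {1,2,4}.
The 4 across and the 7 down share only 1, so B1 = 1.
Given what's placed, B2 must be 4 to fit the 13 across and 7 down.
B3 = 7 − 5 = 2 completes the 7 down.
A1 = 4 − 1 = 3 completes the 4 across.
A2 = 13 − 4 = 9 completes the 13 across.
A3 = 6 − 2 = 4 completes the 6 across.

2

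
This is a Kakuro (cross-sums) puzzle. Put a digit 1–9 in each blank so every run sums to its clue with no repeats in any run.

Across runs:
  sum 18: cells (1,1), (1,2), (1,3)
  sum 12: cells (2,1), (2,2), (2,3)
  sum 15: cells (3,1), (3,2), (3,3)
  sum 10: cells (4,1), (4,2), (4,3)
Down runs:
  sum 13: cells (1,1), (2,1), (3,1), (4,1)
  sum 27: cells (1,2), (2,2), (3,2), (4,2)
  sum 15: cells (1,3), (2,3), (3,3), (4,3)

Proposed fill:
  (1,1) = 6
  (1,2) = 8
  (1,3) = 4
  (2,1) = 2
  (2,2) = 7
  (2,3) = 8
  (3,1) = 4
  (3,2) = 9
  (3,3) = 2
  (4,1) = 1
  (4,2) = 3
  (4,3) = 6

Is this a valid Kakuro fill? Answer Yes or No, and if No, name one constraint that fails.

No — the down run (1,3)–(4,3) sums to 20, not 15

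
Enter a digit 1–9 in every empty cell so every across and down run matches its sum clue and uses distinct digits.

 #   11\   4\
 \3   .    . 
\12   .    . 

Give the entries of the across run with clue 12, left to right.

9 3

3 in 2 cells must be {1,2}; 4 in 2 cells must be {1,3}.
The 3 across and the 11 down share only 2, so R1C1 = 2.
R1C2 = 3 − 2 = 1 completes the 3 across.
R2C1 = 11 − 2 = 9 completes the 11 down.
R2C2 = 12 − 9 = 3 completes the 12 across.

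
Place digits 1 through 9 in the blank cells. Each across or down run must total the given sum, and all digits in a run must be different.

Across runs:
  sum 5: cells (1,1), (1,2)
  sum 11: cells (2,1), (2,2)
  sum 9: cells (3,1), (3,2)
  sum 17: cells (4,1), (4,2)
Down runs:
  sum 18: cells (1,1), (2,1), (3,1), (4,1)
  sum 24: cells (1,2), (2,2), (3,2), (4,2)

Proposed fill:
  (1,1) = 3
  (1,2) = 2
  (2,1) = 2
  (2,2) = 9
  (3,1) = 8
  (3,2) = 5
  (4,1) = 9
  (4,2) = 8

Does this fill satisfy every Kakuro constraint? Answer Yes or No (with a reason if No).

No — the down run (1,1)–(4,1) sums to 22, not 18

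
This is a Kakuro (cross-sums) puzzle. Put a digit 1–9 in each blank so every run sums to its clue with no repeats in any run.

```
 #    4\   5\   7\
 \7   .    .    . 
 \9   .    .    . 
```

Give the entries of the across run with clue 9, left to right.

7 in 3 cells must be {1,2,4}; 4 in 2 cells must be {1,3}.
The 7 across and the 4 down share only 1, so R1C1 = 1.
R2C1 = 4 − 1 = 3 completes the 4 down.
Nothing is forced directly, so branch on R1C2, whose candidates are 2 or 4. If R1C2 = 2: that forces R1C3 = 4, after which R2C2 would have to be in {1,2,4,5} for the 9 across but in {3} for the 5 down — contradiction. So R1C2 = 4.
R1C3 = 7 − 5 = 2 completes the 7 across.
R2C2 = 5 − 4 = 1 completes the 5 down.
R2C3 = 9 − 4 = 5 completes the 9 across.

3, 1, 5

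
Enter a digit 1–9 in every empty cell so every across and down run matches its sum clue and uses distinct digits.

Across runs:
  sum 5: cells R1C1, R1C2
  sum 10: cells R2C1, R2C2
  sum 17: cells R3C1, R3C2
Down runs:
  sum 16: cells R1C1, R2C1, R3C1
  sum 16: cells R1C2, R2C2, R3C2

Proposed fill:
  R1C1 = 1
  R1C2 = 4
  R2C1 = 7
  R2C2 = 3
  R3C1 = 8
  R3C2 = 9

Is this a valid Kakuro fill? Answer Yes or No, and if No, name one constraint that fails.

Across: 1+4=5; 7+3=10; 8+9=17. Down: 1+7+8=16; 4+3+9=16. No digit repeats within any run.

Yes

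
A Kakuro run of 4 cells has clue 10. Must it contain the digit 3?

The only way to make 10 from 4 distinct digits is {1,2,3,4}, which contains 3.

Yes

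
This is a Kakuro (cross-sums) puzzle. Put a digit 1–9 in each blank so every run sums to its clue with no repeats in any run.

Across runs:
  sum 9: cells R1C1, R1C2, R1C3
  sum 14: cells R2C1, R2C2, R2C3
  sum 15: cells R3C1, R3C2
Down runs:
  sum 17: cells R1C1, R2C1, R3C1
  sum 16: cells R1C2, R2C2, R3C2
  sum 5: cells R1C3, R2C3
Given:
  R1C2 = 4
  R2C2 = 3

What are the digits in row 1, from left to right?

2, 4, 3

R3C2 = 16 − 7 = 9 completes the 16 down.
R3C1 = 15 − 9 = 6 completes the 15 across.
No cell is forced outright now. R2C3 can only be 2 or 4 (the digits allowed by both its 14 across and its 5 down). If R2C3 = 4: then R1C3 would have to be in {2,3} for the 9 across but in {1} for the 5 down — contradiction. So R2C3 = 2.
R1C3 = 5 − 2 = 3 completes the 5 down.
R2C1 = 14 − 5 = 9 completes the 14 across.
R1C1 = 9 − 7 = 2 completes the 9 across.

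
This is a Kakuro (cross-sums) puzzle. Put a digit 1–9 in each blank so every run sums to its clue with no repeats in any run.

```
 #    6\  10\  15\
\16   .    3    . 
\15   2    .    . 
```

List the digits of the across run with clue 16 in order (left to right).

4 3 9

R1C1 = 6 − 2 = 4 completes the 6 down.
R1C3 = 16 − 7 = 9 completes the 16 across.
R2C2 = 10 − 3 = 7 completes the 10 down.
R2C3 = 15 − 9 = 6 completes the 15 across.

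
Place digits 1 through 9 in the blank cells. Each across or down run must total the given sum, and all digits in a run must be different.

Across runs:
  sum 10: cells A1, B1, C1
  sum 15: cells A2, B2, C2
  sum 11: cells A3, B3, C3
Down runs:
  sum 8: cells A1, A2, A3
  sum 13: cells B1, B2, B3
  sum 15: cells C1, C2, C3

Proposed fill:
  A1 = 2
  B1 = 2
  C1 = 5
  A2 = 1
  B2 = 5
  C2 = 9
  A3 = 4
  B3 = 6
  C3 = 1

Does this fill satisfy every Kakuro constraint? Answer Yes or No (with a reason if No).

No — the down run A1–A3 sums to 7, not 8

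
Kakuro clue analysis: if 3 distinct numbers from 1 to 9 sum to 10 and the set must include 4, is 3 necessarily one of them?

The only way to make 10 from 3 distinct digits under that restriction is {1,4,5}, which does not contain 3.

No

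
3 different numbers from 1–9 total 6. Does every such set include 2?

Yes

The only way to make 6 from 3 distinct digits is {1,2,3}, which contains 2.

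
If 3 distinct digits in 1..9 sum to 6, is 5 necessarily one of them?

The only way to make 6 from 3 distinct digits is {1,2,3}, which does not contain 5.

No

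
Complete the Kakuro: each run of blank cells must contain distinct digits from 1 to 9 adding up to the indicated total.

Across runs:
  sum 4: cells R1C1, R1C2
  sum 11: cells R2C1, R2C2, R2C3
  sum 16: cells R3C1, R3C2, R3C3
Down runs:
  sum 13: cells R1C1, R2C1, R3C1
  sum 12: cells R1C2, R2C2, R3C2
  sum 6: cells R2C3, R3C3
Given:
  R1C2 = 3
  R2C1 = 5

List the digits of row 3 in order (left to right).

7 5 4

4 in 2 cells must be {1,3}.
R1C1 = 4 − 3 = 1 completes the 4 across.
R3C1 = 13 − 6 = 7 completes the 13 down.
No cell is forced outright now. R2C2 can only be 2 or 4 (the digits allowed by both its 11 across and its 12 down). If R2C2 = 2: that forces R2C3 = 4, after which R3C2 would have to be in {1,3,4,5,6,8} for the 16 across but in {7} for the 12 down — contradiction. So R2C2 = 4.
R2C3 = 11 − 9 = 2 completes the 11 across.
R3C2 = 12 − 7 = 5 completes the 12 down.
R3C3 = 16 − 12 = 4 completes the 16 across.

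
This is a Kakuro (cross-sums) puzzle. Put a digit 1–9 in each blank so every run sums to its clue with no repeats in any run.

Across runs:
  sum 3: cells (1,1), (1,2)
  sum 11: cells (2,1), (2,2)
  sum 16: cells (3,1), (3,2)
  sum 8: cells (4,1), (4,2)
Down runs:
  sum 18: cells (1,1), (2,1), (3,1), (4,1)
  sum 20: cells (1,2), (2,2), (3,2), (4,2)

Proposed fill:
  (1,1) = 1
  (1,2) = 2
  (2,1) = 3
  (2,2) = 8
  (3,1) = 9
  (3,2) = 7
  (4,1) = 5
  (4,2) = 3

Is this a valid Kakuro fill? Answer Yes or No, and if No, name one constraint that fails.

Across: 1+2=3; 3+8=11; 9+7=16; 5+3=8. Down: 1+3+9+5=18; 2+8+7+3=20. No digit repeats within any run.

Yes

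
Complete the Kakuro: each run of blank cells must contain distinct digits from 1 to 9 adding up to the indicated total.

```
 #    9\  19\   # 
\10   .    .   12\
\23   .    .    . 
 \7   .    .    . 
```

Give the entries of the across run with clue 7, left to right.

23 in 3 cells must be {6,8,9}; 7 in 3 cells must be {1,2,4}.
Only 6 fits R2C1 under both its across sum 23 and down sum 9.
The 7 across and the 12 down share only 4, so R3C3 = 4.
R2C3 = 12 − 4 = 8 completes the 12 down.
R3C2 = 2: the only remaining digit allowed by both the 7 across and the 19 down.
R2C2 = 23 − 14 = 9 completes the 23 across.
R3C1 = 7 − 6 = 1 completes the 7 across.

1, 2, 4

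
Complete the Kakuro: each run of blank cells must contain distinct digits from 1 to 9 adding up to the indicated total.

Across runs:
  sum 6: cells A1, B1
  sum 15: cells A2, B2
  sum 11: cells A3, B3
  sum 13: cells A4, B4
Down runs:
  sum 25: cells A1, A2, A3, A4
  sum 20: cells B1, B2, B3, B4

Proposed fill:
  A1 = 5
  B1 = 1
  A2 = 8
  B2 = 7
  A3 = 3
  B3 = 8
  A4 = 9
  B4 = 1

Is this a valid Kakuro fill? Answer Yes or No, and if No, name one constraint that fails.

No — the down run B1–B4 sums to 17, not 20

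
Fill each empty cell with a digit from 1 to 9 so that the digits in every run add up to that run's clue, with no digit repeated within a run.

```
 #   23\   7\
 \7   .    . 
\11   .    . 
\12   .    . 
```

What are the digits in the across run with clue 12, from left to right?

23 in 3 cells must be {6,8,9}; 7 in 3 cells must be {1,2,4}.
The 7 across and the 23 down share only 6, so R1C1 = 6.
R1C2 = 7 − 6 = 1 completes the 7 across.
Given what's placed, R3C2 must be 4 to fit the 12 across and 7 down.
R2C2 = 7 − 5 = 2 completes the 7 down.
R3C1 = 12 − 4 = 8 completes the 12 across.
R2C1 = 11 − 2 = 9 completes the 11 across.

8 4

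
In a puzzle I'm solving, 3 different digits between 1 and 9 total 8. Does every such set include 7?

No

Counterexample: {1,2,5} sums to 8 without using 7.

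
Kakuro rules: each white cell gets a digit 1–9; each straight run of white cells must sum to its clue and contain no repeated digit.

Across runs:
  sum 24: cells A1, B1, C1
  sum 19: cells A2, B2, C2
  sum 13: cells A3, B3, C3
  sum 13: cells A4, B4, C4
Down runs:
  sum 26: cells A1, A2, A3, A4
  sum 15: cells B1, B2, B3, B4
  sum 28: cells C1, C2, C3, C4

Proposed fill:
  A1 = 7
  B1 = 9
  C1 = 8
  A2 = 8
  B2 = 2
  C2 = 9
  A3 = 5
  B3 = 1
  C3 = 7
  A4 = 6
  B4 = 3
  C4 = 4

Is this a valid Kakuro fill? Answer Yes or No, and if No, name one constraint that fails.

Across: 7+9+8=24; 8+2+9=19; 5+1+7=13; 6+3+4=13. Down: 7+8+5+6=26; 9+2+1+3=15; 8+9+7+4=28. No digit repeats within any run.

Yes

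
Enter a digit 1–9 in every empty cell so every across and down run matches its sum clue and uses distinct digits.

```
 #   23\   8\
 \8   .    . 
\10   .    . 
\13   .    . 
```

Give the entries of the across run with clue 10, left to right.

9 1

23 in 3 cells must be {6,8,9}.
The 8 across and the 23 down share only 6, so R1C1 = 6.
R1C2 = 8 − 6 = 2 completes the 8 across.
Given what's placed, R2C2 must be 1 to fit the 10 across and 8 down.
R3C2 = 8 − 3 = 5 completes the 8 down.
R2C1 = 10 − 1 = 9 completes the 10 across.
R3C1 = 13 − 5 = 8 completes the 13 across.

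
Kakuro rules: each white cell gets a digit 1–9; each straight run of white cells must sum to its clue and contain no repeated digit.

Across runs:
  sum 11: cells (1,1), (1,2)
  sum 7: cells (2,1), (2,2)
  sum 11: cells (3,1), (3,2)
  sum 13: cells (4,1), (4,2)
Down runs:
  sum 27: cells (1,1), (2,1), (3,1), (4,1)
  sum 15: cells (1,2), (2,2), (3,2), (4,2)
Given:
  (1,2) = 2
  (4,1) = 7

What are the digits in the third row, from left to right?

(1,1) = 11 − 2 = 9 completes the 11 across.
(4,2) = 13 − 7 = 6 completes the 13 across.
Nothing is forced directly, so branch on (2,2), whose candidates are 3 or 4. If (2,2) = 3: then (2,1) would have to be in {4} for the 7 across but in {3,5,6,8} for the 27 down — contradiction. So (2,2) = 4.
(2,1) = 7 − 4 = 3 completes the 7 across.
(3,1) = 27 − 19 = 8 completes the 27 down.
(3,2) = 11 − 8 = 3 completes the 11 across.

8 3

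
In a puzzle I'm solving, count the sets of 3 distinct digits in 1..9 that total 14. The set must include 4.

3

3 distinct digits from 1–9 sum between 6 and 24.
Keeping only sets containing 4.
Enumerating: {1,4,9}, {2,4,8}, {3,4,7}.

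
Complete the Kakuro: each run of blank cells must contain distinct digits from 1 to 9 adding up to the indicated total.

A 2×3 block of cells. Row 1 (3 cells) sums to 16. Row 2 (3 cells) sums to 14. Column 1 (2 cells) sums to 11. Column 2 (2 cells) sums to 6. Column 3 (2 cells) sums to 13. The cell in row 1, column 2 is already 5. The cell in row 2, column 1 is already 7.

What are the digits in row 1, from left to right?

(1,1) = 11 − 7 = 4 completes the 11 down.
(1,3) = 16 − 9 = 7 completes the 16 across.
(2,2) = 6 − 5 = 1 completes the 6 down.
(2,3) = 14 − 8 = 6 completes the 14 across.

4 5 7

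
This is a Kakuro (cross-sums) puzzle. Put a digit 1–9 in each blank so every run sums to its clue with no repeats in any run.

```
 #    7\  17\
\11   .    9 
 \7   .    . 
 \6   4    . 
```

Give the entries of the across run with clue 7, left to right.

1, 6

7 in 3 cells must be {1,2,4}.
R1C1 = 11 − 9 = 2 completes the 11 across.
R2C1 = 7 − 6 = 1 completes the 7 down.
R2C2 = 7 − 1 = 6 completes the 7 across.
R3C2 = 6 − 4 = 2 completes the 6 across.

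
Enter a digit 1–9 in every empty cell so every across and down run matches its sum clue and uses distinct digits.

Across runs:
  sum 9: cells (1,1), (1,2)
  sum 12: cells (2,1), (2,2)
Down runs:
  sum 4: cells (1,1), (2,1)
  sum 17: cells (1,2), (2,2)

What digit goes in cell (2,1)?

4 in 2 cells must be {1,3}; 17 in 2 cells must be {8,9}.
The 9 across and the 17 down share only 8, so (1,2) = 8.
The 12 across and the 4 down share only 3, so (2,1) = 3.
(2,2) = 12 − 3 = 9 completes the 12 across.
(1,1) = 9 − 8 = 1 completes the 9 across.

3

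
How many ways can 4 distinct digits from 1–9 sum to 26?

5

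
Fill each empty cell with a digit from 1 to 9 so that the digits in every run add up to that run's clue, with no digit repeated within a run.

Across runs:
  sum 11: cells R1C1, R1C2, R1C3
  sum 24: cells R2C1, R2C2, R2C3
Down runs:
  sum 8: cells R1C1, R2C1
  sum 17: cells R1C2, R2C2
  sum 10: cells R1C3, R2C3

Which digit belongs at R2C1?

7

24 in 3 cells must be {7,8,9}; 17 in 2 cells must be {8,9}.
The 11 across and the 17 down share only 8, so R1C2 = 8.
The 24 across and the 8 down share only 7, so R2C1 = 7.
R2C2 = 17 − 8 = 9 completes the 17 down.
R2C3 = 24 − 16 = 8 completes the 24 across.
R1C1 = 8 − 7 = 1 completes the 8 down.
R1C3 = 11 − 9 = 2 completes the 11 across.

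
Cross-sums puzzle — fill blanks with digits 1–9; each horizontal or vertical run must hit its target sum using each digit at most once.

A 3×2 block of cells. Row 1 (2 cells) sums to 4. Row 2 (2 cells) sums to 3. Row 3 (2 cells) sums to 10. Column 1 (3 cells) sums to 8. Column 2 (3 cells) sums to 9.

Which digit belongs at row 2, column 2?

2

4 in 2 cells must be {1,3}; 3 in 2 cells must be {1,2}.
Nothing is forced directly, so branch on (1,1), whose candidates are 1 or 3. If (1,1) = 1: that forces (1,2) = 3, (2,1) = 2, (2,2) = 1, after which (3,1) would have to be in {1,2,3,4,6,7,8,9} for the 10 across but in {5} for the 8 down — contradiction. So (1,1) = 3.
(1,2) = 4 − 3 = 1 completes the 4 across.
Given what's placed, (2,1) must be 1 to fit the 3 across and 8 down.
(2,2) = 3 − 1 = 2 completes the 3 across.
(3,1) = 8 − 4 = 4 completes the 8 down.
(3,2) = 10 − 4 = 6 completes the 10 across.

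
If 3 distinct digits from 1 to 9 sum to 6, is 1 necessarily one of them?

Yes

The only way to make 6 from 3 distinct digits is {1,2,3}, which contains 1.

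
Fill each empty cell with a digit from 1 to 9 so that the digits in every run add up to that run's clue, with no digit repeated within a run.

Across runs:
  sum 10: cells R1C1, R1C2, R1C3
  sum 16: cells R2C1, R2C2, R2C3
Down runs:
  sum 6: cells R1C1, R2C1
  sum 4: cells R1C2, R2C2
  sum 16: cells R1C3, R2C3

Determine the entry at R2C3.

9

4 in 2 cells must be {1,3}; 16 in 2 cells must be {7,9}.
The 10 across and the 16 down share only 7, so R1C3 = 7.
R2C3 = 16 − 7 = 9 completes the 16 down.
Given what's placed, R1C2 must be 1 to fit the 10 across and 4 down.
R2C2 = 4 − 1 = 3 completes the 4 down.
R1C1 = 10 − 8 = 2 completes the 10 across.
R2C1 = 16 − 12 = 4 completes the 16 across.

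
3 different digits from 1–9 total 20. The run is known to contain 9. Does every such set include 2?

Counterexample: {3,8,9} sums to 20 under that restriction without using 2.

No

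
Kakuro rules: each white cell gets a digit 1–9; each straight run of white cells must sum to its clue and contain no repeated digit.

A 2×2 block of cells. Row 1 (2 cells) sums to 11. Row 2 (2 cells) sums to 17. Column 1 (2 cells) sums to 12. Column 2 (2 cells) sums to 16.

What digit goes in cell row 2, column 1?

8

17 in 2 cells must be {8,9}; 16 in 2 cells must be {7,9}.
The 17 across and the 16 down share only 9, so (2,2) = 9.
(1,2) = 16 − 9 = 7 completes the 16 down.
(2,1) = 17 − 9 = 8 completes the 17 across.
(1,1) = 11 − 7 = 4 completes the 11 across.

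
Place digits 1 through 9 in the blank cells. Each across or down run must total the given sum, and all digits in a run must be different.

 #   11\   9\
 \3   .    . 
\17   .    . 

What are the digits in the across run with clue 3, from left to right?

3 in 2 cells must be {1,2}; 17 in 2 cells must be {8,9}.
The 3 across and the 11 down share only 2, so R1C1 = 2.
R1C2 = 3 − 2 = 1 completes the 3 across.
R2C1 = 11 − 2 = 9 completes the 11 down.
R2C2 = 17 − 9 = 8 completes the 17 across.

2, 1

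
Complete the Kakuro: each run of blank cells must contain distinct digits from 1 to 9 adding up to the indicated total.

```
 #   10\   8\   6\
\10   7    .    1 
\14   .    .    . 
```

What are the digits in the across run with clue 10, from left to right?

R1C2 = 10 − 8 = 2 completes the 10 across.
R2C1 = 10 − 7 = 3 completes the 10 down.
R2C2 = 8 − 2 = 6 completes the 8 down.
R2C3 = 14 − 9 = 5 completes the 14 across.

7, 2, 1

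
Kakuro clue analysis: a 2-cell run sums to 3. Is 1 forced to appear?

Yes

The only way to make 3 from 2 distinct digits is {1,2}, which contains 1.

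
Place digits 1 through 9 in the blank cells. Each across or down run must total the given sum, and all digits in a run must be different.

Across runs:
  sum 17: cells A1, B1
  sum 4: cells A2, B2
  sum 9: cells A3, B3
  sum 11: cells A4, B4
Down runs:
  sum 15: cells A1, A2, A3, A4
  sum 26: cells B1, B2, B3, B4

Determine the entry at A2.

17 in 2 cells must be {8,9}; 4 in 2 cells must be {1,3}.
Only 3 fits B2 under both its across sum 4 and down sum 26.
A2 = 4 − 3 = 1 completes the 4 across.

1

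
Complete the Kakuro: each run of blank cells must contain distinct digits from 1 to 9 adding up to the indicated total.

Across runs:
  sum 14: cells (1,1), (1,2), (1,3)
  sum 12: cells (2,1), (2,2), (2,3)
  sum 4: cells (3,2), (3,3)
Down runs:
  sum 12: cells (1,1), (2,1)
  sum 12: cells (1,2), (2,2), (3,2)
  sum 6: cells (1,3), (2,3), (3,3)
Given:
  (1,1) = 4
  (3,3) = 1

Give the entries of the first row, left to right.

4 8 2

4 in 2 cells must be {1,3}; 6 in 3 cells must be {1,2,3}.
(2,1) = 12 − 4 = 8 completes the 12 down.
(2,3) = 3: the only remaining digit allowed by both the 12 across and the 6 down.
(3,2) = 4 − 1 = 3 completes the 4 across.
(1,3) = 6 − 4 = 2 completes the 6 down.
(2,2) = 12 − 11 = 1 completes the 12 across.
(1,2) = 14 − 6 = 8 completes the 14 across.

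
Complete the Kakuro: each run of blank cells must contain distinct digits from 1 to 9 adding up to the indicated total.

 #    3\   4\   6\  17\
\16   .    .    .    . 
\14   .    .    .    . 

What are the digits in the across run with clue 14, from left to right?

1 3 2 8

3 in 2 cells must be {1,2}; 4 in 2 cells must be {1,3}; 17 in 2 cells must be {8,9}.
Only 8 fits R2C4 under both its across sum 14 and down sum 17.
R1C4 = 17 − 8 = 9 completes the 17 down.
Given what's placed, R1C2 must be 1 to fit the 16 across and 4 down.
R2C2 = 4 − 1 = 3 completes the 4 down.
R1C1 = 2: the only remaining digit allowed by both the 16 across and the 3 down.
R1C3 = 16 − 12 = 4 completes the 16 across.
R2C1 = 3 − 2 = 1 completes the 3 down.
R2C3 = 14 − 12 = 2 completes the 14 across.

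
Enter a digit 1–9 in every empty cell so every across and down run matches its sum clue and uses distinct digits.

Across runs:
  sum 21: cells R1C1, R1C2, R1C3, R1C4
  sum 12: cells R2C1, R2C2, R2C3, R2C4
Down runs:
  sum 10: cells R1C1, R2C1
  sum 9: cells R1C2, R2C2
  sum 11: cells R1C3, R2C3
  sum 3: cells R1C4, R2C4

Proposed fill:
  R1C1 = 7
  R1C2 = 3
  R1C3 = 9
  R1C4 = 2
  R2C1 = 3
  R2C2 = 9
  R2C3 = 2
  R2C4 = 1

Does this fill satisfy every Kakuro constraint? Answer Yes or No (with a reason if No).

No — the down run R1C2–R2C2 sums to 12, not 9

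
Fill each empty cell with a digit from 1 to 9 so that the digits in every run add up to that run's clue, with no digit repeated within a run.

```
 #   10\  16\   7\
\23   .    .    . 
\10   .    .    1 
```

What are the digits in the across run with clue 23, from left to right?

8 9 6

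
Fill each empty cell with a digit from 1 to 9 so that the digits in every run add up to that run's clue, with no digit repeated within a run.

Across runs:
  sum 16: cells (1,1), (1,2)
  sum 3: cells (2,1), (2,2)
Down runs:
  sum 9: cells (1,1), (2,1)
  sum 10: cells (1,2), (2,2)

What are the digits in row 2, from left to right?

16 in 2 cells must be {7,9}; 3 in 2 cells must be {1,2}.
The 16 across and the 9 down share only 7, so (1,1) = 7.
(1,2) = 16 − 7 = 9 completes the 16 across.
(2,1) = 9 − 7 = 2 completes the 9 down.
(2,2) = 3 − 2 = 1 completes the 3 across.

2 1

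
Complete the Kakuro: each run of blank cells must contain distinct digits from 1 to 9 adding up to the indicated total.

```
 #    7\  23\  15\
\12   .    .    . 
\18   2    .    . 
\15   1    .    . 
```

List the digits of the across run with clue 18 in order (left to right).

2 9 7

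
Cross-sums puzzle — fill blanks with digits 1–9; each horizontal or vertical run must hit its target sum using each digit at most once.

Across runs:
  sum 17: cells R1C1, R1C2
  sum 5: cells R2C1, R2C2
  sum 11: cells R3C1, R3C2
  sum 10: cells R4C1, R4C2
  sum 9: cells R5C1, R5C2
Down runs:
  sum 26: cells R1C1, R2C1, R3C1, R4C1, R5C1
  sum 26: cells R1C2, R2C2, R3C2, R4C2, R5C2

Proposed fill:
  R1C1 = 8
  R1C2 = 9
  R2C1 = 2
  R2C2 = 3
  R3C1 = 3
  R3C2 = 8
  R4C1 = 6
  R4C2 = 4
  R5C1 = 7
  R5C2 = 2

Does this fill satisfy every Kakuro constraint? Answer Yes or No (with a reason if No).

Across: 8+9=17; 2+3=5; 3+8=11; 6+4=10; 7+2=9. Down: 8+2+3+6+7=26; 9+3+8+4+2=26. No digit repeats within any run.

Yes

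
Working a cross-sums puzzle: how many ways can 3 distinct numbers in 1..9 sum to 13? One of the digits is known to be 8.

2

3 distinct digits from 1–9 sum between 6 and 24.
Keeping only sets containing 8.
Enumerating: {1,4,8}, {2,3,8}.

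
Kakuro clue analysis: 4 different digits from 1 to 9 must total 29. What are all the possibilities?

{5,7,8,9}

4 distinct digits from 1–9 sum between 10 and 30.
Only one set works: {5,7,8,9}.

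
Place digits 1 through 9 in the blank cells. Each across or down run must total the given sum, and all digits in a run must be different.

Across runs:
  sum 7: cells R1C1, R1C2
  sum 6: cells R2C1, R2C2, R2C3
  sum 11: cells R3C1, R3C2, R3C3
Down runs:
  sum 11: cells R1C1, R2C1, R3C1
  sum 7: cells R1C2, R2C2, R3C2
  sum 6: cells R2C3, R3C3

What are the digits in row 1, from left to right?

6 1

6 in 3 cells must be {1,2,3}; 7 in 3 cells must be {1,2,4}.
Nothing is forced directly, so branch on R2C2, whose candidates are 1 or 2. If R2C2 = 1: that forces R2C3 = 2, R3C3 = 4, R2C1 = 3, R3C2 = 2, R1C2 = 4, after which R3C1 would have to be in {5} for the 11 across but in {1,2,6,7} for the 11 down — contradiction. So R2C2 = 2.
Given what's placed, R2C3 must be 1 to fit the 6 across and 6 down.
R3C3 = 6 − 1 = 5 completes the 6 down.
R2C1 = 6 − 3 = 3 completes the 6 across.
R3C1 = 2: the only remaining digit allowed by both the 11 across and the 11 down.
R3C2 = 11 − 7 = 4 completes the 11 across.
R1C1 = 11 − 5 = 6 completes the 11 down.
R1C2 = 7 − 6 = 1 completes the 7 across.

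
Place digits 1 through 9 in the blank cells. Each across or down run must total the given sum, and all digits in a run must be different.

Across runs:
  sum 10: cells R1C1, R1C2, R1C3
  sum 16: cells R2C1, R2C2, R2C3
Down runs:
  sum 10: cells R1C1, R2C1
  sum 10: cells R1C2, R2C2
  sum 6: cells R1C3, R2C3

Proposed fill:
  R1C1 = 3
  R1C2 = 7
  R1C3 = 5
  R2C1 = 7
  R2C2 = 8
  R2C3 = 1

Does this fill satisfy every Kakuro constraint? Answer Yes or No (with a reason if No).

No — the across run R1C1–R1C3 sums to 15, not 10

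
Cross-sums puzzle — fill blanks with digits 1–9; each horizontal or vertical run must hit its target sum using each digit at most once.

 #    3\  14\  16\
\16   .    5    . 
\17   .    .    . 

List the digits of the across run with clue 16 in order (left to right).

3 in 2 cells must be {1,2}; 16 in 2 cells must be {7,9}.
Given what's placed, R1C1 must be 2 to fit the 16 across and 3 down.
R1C3 = 16 − 7 = 9 completes the 16 across.
R2C1 = 3 − 2 = 1 completes the 3 down.
R2C2 = 14 − 5 = 9 completes the 14 down.
R2C3 = 17 − 10 = 7 completes the 17 across.

2 5 9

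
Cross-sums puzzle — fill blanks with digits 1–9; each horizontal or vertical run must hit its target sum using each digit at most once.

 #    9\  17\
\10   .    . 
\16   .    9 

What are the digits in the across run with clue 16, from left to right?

7 9

16 in 2 cells must be {7,9}; 17 in 2 cells must be {8,9}.
R1C2 = 17 − 9 = 8 completes the 17 down.
R2C1 = 16 − 9 = 7 completes the 16 across.
R1C1 = 10 − 8 = 2 completes the 10 across.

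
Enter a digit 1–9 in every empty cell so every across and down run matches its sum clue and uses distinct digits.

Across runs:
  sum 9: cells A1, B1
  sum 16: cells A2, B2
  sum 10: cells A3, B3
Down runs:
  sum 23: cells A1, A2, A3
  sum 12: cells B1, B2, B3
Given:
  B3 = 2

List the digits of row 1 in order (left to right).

6 3

16 in 2 cells must be {7,9}; 23 in 3 cells must be {6,8,9}.
A2 = 9: only digit in both the 16-across and 23-down candidate sets.
B2 = 16 − 9 = 7 completes the 16 across.
A3 = 10 − 2 = 8 completes the 10 across.
A1 = 23 − 17 = 6 completes the 23 down.
B1 = 9 − 6 = 3 completes the 9 across.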